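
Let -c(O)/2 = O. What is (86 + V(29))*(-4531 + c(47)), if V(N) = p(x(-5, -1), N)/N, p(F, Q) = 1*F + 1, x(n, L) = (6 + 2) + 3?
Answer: -11590250/29 ≈ -3.9966e+5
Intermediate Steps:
c(O) = -2*O
x(n, L) = 11 (x(n, L) = 8 + 3 = 11)
p(F, Q) = 1 + F (p(F, Q) = F + 1 = 1 + F)
V(N) = 12/N (V(N) = (1 + 11)/N = 12/N)
(86 + V(29))*(-4531 + c(47)) = (86 + 12/29)*(-4531 - 2*47) = (86 + 12*(1/29))*(-4531 - 94) = (86 + 12/29)*(-4625) = (2506/29)*(-4625) = -11590250/29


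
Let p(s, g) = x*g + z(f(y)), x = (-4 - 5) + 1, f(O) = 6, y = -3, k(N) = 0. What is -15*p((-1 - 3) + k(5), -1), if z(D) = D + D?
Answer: -300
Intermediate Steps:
x = -8 (x = -9 + 1 = -8)
z(D) = 2*D
p(s, g) = 12 - 8*g (p(s, g) = -8*g + 2*6 = -8*g + 12 = 12 - 8*g)
-15*p((-1 - 3) + k(5), -1) = -15*(12 - 8*(-1)) = -15*(12 + 8) = -15*20 = -300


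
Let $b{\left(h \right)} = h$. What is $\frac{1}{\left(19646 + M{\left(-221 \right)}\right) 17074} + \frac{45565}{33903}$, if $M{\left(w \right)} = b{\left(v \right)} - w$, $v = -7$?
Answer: $\frac{5150206493501}{3832052021640} \approx 1.344$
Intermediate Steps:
$M{\left(w \right)} = -7 - w$
$\frac{1}{\left(19646 + M{\left(-221 \right)}\right) 17074} + \frac{45565}{33903} = \frac{1}{\left(19646 - -214\right) 17074} + \frac{45565}{33903} = \frac{1}{19646 + \left(-7 + 221\right)} \frac{1}{17074} + 45565 \cdot \frac{1}{33903} = \frac{1}{19646 + 214} \cdot \frac{1}{17074} + \frac{45565}{33903} = \frac{1}{19860} \cdot \frac{1}{17074} + \frac{45565}{33903} = \frac{1}{339089640} + \frac{45565}{33903} = \frac{5150206493501}{3832052021640}$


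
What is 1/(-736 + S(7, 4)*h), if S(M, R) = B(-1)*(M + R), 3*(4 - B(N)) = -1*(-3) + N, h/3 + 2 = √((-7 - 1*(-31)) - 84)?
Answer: -239/409984 - 55*I*√15/409984 ≈ -0.00058295 - 0.00051957*I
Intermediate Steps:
h = -6 + 6*I*√15 (h = -6 + 3*√((-7 - 1*(-31)) - 84) = -6 + 3*√((-7 + 31) - 84) = -6 + 3*√(24 - 84) = -6 + 3*√(-60) = -6 + 3*(2*I*√15) = -6 + 6*I*√15 ≈ -6.0 + 23.238*I)
B(N) = 3 - N/3 (B(N) = 4 - (-1*(-3) + N)/3 = 4 - (3 + N)/3 = 4 + (-1 - N/3) = 3 - N/3)
S(M, R) = 10*M/3 + 10*R/3 (S(M, R) = (3 - ⅓*(-1))*(M + R) = (3 + ⅓)*(M + R) = 10*(M + R)/3 = 10*M/3 + 10*R/3)
1/(-736 + S(7, 4)*h) = 1/(-736 + ((10/3)*7 + (10/3)*4)*(-6 + 6*I*√15)) = 1/(-736 + (70/3 + 40/3)*(-6 + 6*I*√15)) = 1/(-736 + 110*(-6 + 6*I*√15)/3) = 1/(-736 + (-220 + 220*I*√15)) = 1/(-956 + 220*I*√15)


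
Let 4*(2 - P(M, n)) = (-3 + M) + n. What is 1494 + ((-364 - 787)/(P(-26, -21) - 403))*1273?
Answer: 4091284/777 ≈ 5265.5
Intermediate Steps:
P(M, n) = 11/4 - M/4 - n/4 (P(M, n) = 2 - ((-3 + M) + n)/4 = 2 - (-3 + M + n)/4 = 2 + (¾ - M/4 - n/4) = 11/4 - M/4 - n/4)
1494 + ((-364 - 787)/(P(-26, -21) - 403))*1273 = 1494 + ((-364 - 787)/((11/4 - ¼*(-26) - ¼*(-21)) - 403))*1273 = 1494 - 1151/((11/4 + 13/2 + 21/4) - 403)*1273 = 1494 - 1151/(29/2 - 403)*1273 = 1494 - 1151/(-777/2)*1273 = 1494 - 1151*(-2/777)*1273 = 1494 + (2302/777)*1273 = 1494 + 2930446/777 = 4091284/777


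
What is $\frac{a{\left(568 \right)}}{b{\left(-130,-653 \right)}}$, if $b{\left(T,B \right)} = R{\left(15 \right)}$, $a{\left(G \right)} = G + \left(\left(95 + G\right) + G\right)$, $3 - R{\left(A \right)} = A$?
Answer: $- \frac{1799}{12} \approx -149.92$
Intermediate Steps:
$R{\left(A \right)} = 3 - A$
$a{\left(G \right)} = 95 + 3 G$ ($a{\left(G \right)} = G + \left(95 + 2 G\right) = 95 + 3 G$)
$b{\left(T,B \right)} = -12$ ($b{\left(T,B \right)} = 3 - 15 = -12$)
$\frac{a{\left(568 \right)}}{b{\left(-130,-653 \right)}} = \frac{95 + 3 \cdot 568}{-12} = \left(95 + 1704\right) \left(- \frac{1}{12}\right) = 1799 \left(- \frac{1}{12}\right) = - \frac{1799}{12}$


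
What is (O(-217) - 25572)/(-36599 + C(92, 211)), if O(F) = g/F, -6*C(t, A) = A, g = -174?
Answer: 6658740/9539537 ≈ 0.69802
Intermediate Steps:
C(t, A) = -A/6
O(F) = -174/F
(O(-217) - 25572)/(-36599 + C(92, 211)) = (-174/(-217) - 25572)/(-36599 - 1/6*211) = (-174*(-1/217) - 25572)/(-36599 - 211/6) = (174/217 - 25572)/(-219805/6) = -5548950/217*(-6/219805) = 6658740/9539537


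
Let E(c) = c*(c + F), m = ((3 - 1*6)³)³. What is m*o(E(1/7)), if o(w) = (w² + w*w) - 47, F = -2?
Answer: 2214514647/2401 ≈ 9.2233e+5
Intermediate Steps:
m = -19683 (m = ((3 - 6)³)³ = ((-3)³)³ = (-27)³ = -19683)
E(c) = c*(-2 + c) (E(c) = c*(c - 2) = c*(-2 + c))
o(w) = -47 + 2*w² (o(w) = (w² + w²) - 47 = 2*w² - 47 = -47 + 2*w²)
m*o(E(1/7)) = -19683*(-47 + 2*((-2 + 1/7)/7)²) = -19683*(-47 + 2*((-2 + ⅐)/7)²) = -19683*(-47 + 2*((⅐)*(-13/7))²) = -19683*(-47 + 2*(-13/49)²) = -19683*(-47 + 2*(169/2401)) = -19683*(-47 + 338/2401) = -19683*(-112509/2401) = 2214514647/2401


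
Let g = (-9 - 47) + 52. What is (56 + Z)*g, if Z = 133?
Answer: -756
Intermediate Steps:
g = -4 (g = -56 + 52 = -4)
(56 + Z)*g = (56 + 133)*(-4) = 189*(-4) = -756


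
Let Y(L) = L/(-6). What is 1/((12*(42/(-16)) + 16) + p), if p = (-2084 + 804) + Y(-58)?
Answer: -6/7715 ≈ -0.00077771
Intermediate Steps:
Y(L) = -L/6 (Y(L) = L*(-⅙) = -L/6)
p = -3811/3 (p = (-2084 + 804) - ⅙*(-58) = -1280 + 29/3 = -3811/3 ≈ -1270.3)
1/((12*(42/(-16)) + 16) + p) = 1/((12*(42/(-16)) + 16) - 3811/3) = 1/((12*(42*(-1/16)) + 16) - 3811/3) = 1/((12*(-21/8) + 16) - 3811/3) = 1/((-63/2 + 16) - 3811/3) = 1/(-31/2 - 3811/3) = 1/(-7715/6) = -6/7715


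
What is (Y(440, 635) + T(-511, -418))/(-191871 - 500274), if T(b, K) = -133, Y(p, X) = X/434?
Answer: 6343/33376770 ≈ 0.00019004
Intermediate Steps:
Y(p, X) = X/434 (Y(p, X) = X*(1/434) = X/434)
(Y(440, 635) + T(-511, -418))/(-191871 - 500274) = ((1/434)*635 - 133)/(-191871 - 500274) = (635/434 - 133)/(-692145) = -57087/434*(-1/692145) = 6343/33376770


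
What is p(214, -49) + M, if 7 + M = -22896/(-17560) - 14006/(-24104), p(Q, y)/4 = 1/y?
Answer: -6736230539/1296252860 ≈ -5.1967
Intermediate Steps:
p(Q, y) = 4/y
M = -135314571/26454140 (M = -7 + (-22896/(-17560) - 14006/(-24104)) = -7 + (-22896*(-1/17560) - 14006*(-1/24104)) = -7 + (2862/2195 + 7003/12052) = -7 + 49864409/26454140 = -135314571/26454140 ≈ -5.1151)
p(214, -49) + M = 4/(-49) - 135314571/26454140 = 4*(-1/49) - 135314571/26454140 = -4/49 - 135314571/26454140 = -6736230539/1296252860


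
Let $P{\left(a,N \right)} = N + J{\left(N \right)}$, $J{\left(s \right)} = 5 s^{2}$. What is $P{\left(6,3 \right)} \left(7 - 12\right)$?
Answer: $-240$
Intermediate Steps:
$P{\left(a,N \right)} = N + 5 N^{2}$
$P{\left(6,3 \right)} \left(7 - 12\right) = 3 \left(1 + 5 \cdot 3\right) \left(7 - 12\right) = 3 \left(1 + 15\right) \left(-5\right) = 3 \cdot 16 \left(-5\right) = 48 \left(-5\right) = -240$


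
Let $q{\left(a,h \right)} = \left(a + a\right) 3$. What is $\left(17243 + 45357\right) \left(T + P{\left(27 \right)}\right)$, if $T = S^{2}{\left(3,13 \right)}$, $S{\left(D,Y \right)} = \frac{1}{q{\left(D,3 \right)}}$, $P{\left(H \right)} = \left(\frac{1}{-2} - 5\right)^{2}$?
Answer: $\frac{153401300}{81} \approx 1.8938 \cdot 10^{6}$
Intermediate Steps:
$P{\left(H \right)} = \frac{121}{4}$ ($P{\left(H \right)} = \left(- \frac{1}{2} - 5\right)^{2} = \left(- \frac{11}{2}\right)^{2} = \frac{121}{4}$)
$q{\left(a,h \right)} = 6 a$ ($q{\left(a,h \right)} = 2 a 3 = 6 a$)
$S{\left(D,Y \right)} = \frac{1}{6 D}$
$T = \frac{1}{324}$ ($T = \left(\frac{1}{6 \cdot 3}\right)^{2} = \left(\frac{1}{6} \cdot \frac{1}{3}\right)^{2} = \left(\frac{1}{18}\right)^{2} = \frac{1}{324} \approx 0.0030864$)
$\left(17243 + 45357\right) \left(T + P{\left(27 \right)}\right) = \left(17243 + 45357\right) \left(\frac{1}{324} + \frac{121}{4}\right) = 62600 \cdot \frac{4901}{162} = \frac{153401300}{81}$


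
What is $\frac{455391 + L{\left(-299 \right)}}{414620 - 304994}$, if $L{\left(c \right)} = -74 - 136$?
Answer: $\frac{151727}{36542} \approx 4.1521$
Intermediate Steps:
$L{\left(c \right)} = -210$
$\frac{455391 + L{\left(-299 \right)}}{414620 - 304994} = \frac{455391 - 210}{414620 - 304994} = \frac{455181}{109626} = 455181 \cdot \frac{1}{109626} = \frac{151727}{36542}$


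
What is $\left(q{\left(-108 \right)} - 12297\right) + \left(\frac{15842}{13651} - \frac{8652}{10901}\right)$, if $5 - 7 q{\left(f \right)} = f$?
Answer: $- \frac{1162925433176}{94696987} \approx -12280.0$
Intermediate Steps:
$q{\left(f \right)} = \frac{5}{7} - \frac{f}{7}$
$\left(q{\left(-108 \right)} - 12297\right) + \left(\frac{15842}{13651} - \frac{8652}{10901}\right) = \left(\left(\frac{5}{7} - - \frac{108}{7}\right) - 12297\right) + \left(\frac{15842}{13651} - \frac{8652}{10901}\right) = \left(\left(\frac{5}{7} + \frac{108}{7}\right) - 12297\right) + \left(15842 \cdot \frac{1}{13651} - \frac{8652}{10901}\right) = \left(\frac{113}{7} - 12297\right) + \left(\frac{15842}{13651} - \frac{8652}{10901}\right) = - \frac{85966}{7} + \frac{4962290}{13528141} = - \frac{1162925433176}{94696987}$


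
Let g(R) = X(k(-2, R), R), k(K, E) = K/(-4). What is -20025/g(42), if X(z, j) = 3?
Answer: -6675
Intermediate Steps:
k(K, E) = -K/4 (k(K, E) = K*(-¼) = -K/4)
g(R) = 3
-20025/g(42) = -20025/3 = -20025*⅓ = -6675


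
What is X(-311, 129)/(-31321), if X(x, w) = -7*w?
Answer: 903/31321 ≈ 0.028830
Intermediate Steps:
X(-311, 129)/(-31321) = -7*129/(-31321) = -903*(-1/31321) = 903/31321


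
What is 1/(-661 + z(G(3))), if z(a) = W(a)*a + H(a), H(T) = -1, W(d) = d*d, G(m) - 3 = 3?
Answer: -1/446 ≈ -0.0022422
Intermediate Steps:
G(m) = 6 (G(m) = 3 + 3 = 6)
W(d) = d²
z(a) = -1 + a³ (z(a) = a²*a - 1 = a³ - 1 = -1 + a³)
1/(-661 + z(G(3))) = 1/(-661 + (-1 + 6³)) = 1/(-661 + (-1 + 216)) = 1/(-661 + 215) = 1/(-446) = -1/446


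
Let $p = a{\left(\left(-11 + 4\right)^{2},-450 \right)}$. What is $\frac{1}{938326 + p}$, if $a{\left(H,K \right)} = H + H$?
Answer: $\frac{1}{938424} \approx 1.0656 \cdot 10^{-6}$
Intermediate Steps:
$a{\left(H,K \right)} = 2 H$
$p = 98$ ($p = 2 \left(-11 + 4\right)^{2} = 2 \left(-7\right)^{2} = 2 \cdot 49 = 98$)
$\frac{1}{938326 + p} = \frac{1}{938326 + 98} = \frac{1}{938424}$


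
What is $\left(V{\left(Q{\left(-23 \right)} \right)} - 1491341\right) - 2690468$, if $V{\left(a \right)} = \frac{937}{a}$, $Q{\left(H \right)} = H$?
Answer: $- \frac{96182544}{23} \approx -4.1818 \cdot 10^{6}$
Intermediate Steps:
$\left(V{\left(Q{\left(-23 \right)} \right)} - 1491341\right) - 2690468 = \left(\frac{937}{-23} - 1491341\right) - 2690468 = \left(937 \left(- \frac{1}{23}\right) - 1491341\right) - 2690468 = \left(- \frac{937}{23} - 1491341\right) - 2690468 = - \frac{34301780}{23} - 2690468 = - \frac{96182544}{23}$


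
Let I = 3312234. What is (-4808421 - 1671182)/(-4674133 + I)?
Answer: 6479603/1361899 ≈ 4.7578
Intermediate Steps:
(-4808421 - 1671182)/(-4674133 + I) = (-4808421 - 1671182)/(-4674133 + 3312234) = -6479603/(-1361899) = -6479603*(-1/1361899) = 6479603/1361899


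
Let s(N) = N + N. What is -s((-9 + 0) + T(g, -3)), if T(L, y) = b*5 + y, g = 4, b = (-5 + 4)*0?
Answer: 24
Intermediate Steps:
b = 0 (b = -1*0 = 0)
T(L, y) = y (T(L, y) = 0*5 + y = 0 + y = y)
s(N) = 2*N
-s((-9 + 0) + T(g, -3)) = -2*((-9 + 0) - 3) = -2*(-9 - 3) = -2*(-12) = -1*(-24) = 24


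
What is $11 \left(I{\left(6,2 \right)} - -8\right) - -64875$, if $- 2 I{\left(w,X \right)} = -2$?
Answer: $64974$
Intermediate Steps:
$I{\left(w,X \right)} = 1$ ($I{\left(w,X \right)} = \left(- \frac{1}{2}\right) \left(-2\right) = 1$)
$11 \left(I{\left(6,2 \right)} - -8\right) - -64875 = 11 \left(1 - -8\right) - -64875 = 11 \left(1 + 8\right) + 64875 = 11 \cdot 9 + 64875 = 99 + 64875 = 64974$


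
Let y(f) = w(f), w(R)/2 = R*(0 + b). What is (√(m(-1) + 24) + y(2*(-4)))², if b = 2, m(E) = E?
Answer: (32 - √23)² ≈ 740.07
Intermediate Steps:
w(R) = 4*R (w(R) = 2*(R*(0 + 2)) = 2*(R*2) = 2*(2*R) = 4*R)
y(f) = 4*f
(√(m(-1) + 24) + y(2*(-4)))² = (√(-1 + 24) + 4*(2*(-4)))² = (√23 + 4*(-8))² = (√23 - 32)² = (-32 + √23)²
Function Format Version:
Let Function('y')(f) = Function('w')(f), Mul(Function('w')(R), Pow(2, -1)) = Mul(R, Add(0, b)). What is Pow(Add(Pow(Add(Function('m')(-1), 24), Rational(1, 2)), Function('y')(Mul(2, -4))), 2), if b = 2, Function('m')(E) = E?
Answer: Pow(Add(32, Mul(-1, Pow(23, Rational(1, 2)))), 2) ≈ 740.07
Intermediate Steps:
Function('w')(R) = Mul(4, R) (Function('w')(R) = Mul(2, Mul(R, Add(0, 2))) = Mul(2, Mul(R, 2)) = Mul(2, Mul(2, R)) = Mul(4, R))
Function('y')(f) = Mul(4, f)
Pow(Add(Pow(Add(Function('m')(-1), 24), Rational(1, 2)), Function('y')(Mul(2, -4))), 2) = Pow(Add(Pow(Add(-1, 24), Rational(1, 2)), Mul(4, Mul(2, -4))), 2) = Pow(Add(Pow(23, Rational(1, 2)), Mul(4, -8)), 2) = Pow(Add(Pow(23, Rational(1, 2)), -32), 2) = Pow(Add(-32, Pow(23, Rational(1, 2))), 2)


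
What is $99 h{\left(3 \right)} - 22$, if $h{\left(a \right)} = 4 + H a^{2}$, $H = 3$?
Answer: $3047$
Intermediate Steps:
$h{\left(a \right)} = 4 + 3 a^{2}$
$99 h{\left(3 \right)} - 22 = 99 \left(4 + 3 \cdot 3^{2}\right) - 22 = 99 \left(4 + 3 \cdot 9\right) - 22 = 99 \left(4 + 27\right) - 22 = 99 \cdot 31 - 22 = 3069 - 22 = 3047$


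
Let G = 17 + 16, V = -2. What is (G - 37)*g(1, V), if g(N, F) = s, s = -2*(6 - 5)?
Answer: 8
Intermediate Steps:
G = 33
s = -2 (s = -2*1 = -2)
g(N, F) = -2
(G - 37)*g(1, V) = (33 - 37)*(-2) = -4*(-2) = 8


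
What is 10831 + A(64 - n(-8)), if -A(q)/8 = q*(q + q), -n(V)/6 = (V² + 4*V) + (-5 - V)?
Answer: -1190385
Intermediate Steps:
n(V) = 30 - 18*V - 6*V² (n(V) = -6*((V² + 4*V) + (-5 - V)) = -6*(-5 + V² + 3*V) = 30 - 18*V - 6*V²)
A(q) = -16*q² (A(q) = -8*q*(q + q) = -8*q*2*q = -16*q²)
10831 + A(64 - n(-8)) = 10831 - 16*(64 - (30 - 18*(-8) - 6*(-8)²))² = 10831 - 16*(64 - (30 + 144 - 6*64))² = 10831 - 16*(64 - (30 + 144 - 384))² = 10831 - 16*(64 - 1*(-210))² = 10831 - 16*(64 + 210)² = 10831 - 16*274² = 10831 - 16*75076 = 10831 - 1201216 = -1190385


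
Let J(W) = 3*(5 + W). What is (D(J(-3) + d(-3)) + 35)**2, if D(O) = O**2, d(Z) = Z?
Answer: 1936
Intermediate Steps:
J(W) = 15 + 3*W
(D(J(-3) + d(-3)) + 35)**2 = (((15 + 3*(-3)) - 3)**2 + 35)**2 = (((15 - 9) - 3)**2 + 35)**2 = ((6 - 3)**2 + 35)**2 = (3**2 + 35)**2 = (9 + 35)**2 = 44**2 = 1936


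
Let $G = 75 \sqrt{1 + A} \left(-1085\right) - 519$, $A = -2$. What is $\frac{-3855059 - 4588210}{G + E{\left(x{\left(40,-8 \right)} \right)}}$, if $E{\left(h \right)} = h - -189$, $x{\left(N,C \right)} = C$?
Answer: $\frac{2853824922}{6622004869} - \frac{687071014875 i}{6622004869} \approx 0.43096 - 103.76 i$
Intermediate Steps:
$E{\left(h \right)} = 189 + h$ ($E{\left(h \right)} = h + 189 = 189 + h$)
$G = -519 - 81375 i$ ($G = 75 \sqrt{1 - 2} \left(-1085\right) - 519 = 75 \sqrt{-1} \left(-1085\right) - 519 = 75 i \left(-1085\right) - 519 = - 81375 i - 519 = -519 - 81375 i \approx -519.0 - 81375.0 i$)
$\frac{-3855059 - 4588210}{G + E{\left(x{\left(40,-8 \right)} \right)}} = \frac{-3855059 - 4588210}{\left(-519 - 81375 i\right) + \left(189 - 8\right)} = - \frac{8443269}{\left(-519 - 81375 i\right) + 181} = - \frac{8443269}{-338 - 81375 i} = - 8443269 \frac{-338 + 81375 i}{6622004869} = - \frac{8443269 \left(-338 + 81375 i\right)}{6622004869}$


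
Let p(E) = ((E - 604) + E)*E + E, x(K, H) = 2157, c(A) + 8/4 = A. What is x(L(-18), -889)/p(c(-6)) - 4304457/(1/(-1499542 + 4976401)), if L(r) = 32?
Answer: -74111582779905819/4952 ≈ -1.4966e+13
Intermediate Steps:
c(A) = -2 + A
p(E) = E + E*(-604 + 2*E) (p(E) = ((-604 + E) + E)*E + E = (-604 + 2*E)*E + E = E*(-604 + 2*E) + E = E + E*(-604 + 2*E))
x(L(-18), -889)/p(c(-6)) - 4304457/(1/(-1499542 + 4976401)) = 2157/(((-2 - 6)*(-603 + 2*(-2 - 6)))) - 4304457/(1/(-1499542 + 4976401)) = 2157/((-8*(-603 + 2*(-8)))) - 4304457/(1/3476859) = 2157/((-8*(-603 - 16))) - 4304457/1/3476859 = 2157/((-8*(-619))) - 4304457*3476859 = 2157/4952 - 14965990060563 = -74111582779905819/4952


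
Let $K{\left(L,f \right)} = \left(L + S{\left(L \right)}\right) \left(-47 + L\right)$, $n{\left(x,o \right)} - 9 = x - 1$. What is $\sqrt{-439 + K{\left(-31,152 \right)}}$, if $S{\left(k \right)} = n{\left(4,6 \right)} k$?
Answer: $\sqrt{30995} \approx 176.05$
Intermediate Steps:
$n{\left(x,o \right)} = 8 + x$ ($n{\left(x,o \right)} = 9 + \left(x - 1\right) = 9 + \left(-1 + x\right) = 8 + x$)
$S{\left(k \right)} = 12 k$ ($S{\left(k \right)} = \left(8 + 4\right) k = 12 k$)
$K{\left(L,f \right)} = 13 L \left(-47 + L\right)$ ($K{\left(L,f \right)} = \left(L + 12 L\right) \left(-47 + L\right) = 13 L \left(-47 + L\right)$)
$\sqrt{-439 + K{\left(-31,152 \right)}} = \sqrt{-439 + 13 \left(-31\right) \left(-47 - 31\right)} = \sqrt{-439 + 13 \left(-31\right) \left(-78\right)} = \sqrt{-439 + 31434} = \sqrt{30995}$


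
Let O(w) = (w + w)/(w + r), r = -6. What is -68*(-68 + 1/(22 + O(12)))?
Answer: 60078/13 ≈ 4621.4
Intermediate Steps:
O(w) = 2*w/(-6 + w) (O(w) = (w + w)/(w - 6) = (2*w)/(-6 + w) = 2*w/(-6 + w))
-68*(-68 + 1/(22 + O(12))) = -68*(-68 + 1/(22 + 2*12/(-6 + 12))) = -68*(-68 + 1/(22 + 2*12/6)) = -68*(-68 + 1/(22 + 2*12*(⅙))) = -68*(-68 + 1/(22 + 4)) = -68*(-68 + 1/26) = -68*(-1767/26) = 60078/13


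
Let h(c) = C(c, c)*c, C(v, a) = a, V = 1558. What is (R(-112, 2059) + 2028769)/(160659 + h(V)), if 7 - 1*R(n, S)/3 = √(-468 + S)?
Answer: 2028790/2588023 - 3*√1591/2588023 ≈ 0.78387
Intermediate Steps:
h(c) = c² (h(c) = c*c = c²)
R(n, S) = 21 - 3*√(-468 + S)
(R(-112, 2059) + 2028769)/(160659 + h(V)) = ((21 - 3*√(-468 + 2059)) + 2028769)/(160659 + 1558²) = ((21 - 3*√1591) + 2028769)/(160659 + 2427364) = (2028790 - 3*√1591)/2588023 = (2028790 - 3*√1591)*(1/2588023) = 2028790/2588023 - 3*√1591/2588023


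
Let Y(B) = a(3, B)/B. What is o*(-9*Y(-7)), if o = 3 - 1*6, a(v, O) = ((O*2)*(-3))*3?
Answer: -486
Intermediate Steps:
a(v, O) = -18*O (a(v, O) = ((2*O)*(-3))*3 = -6*O*3 = -18*O)
Y(B) = -18 (Y(B) = (-18*B)/B = -18)
o = -3 (o = 3 - 6 = -3)
o*(-9*Y(-7)) = -(-27)*(-18) = -3*162 = -486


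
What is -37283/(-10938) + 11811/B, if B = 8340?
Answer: 73354823/15203820 ≈ 4.8248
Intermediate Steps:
-37283/(-10938) + 11811/B = -37283/(-10938) + 11811/8340 = -37283*(-1/10938) + 11811*(1/8340) = 37283/10938 + 3937/2780 = 73354823/15203820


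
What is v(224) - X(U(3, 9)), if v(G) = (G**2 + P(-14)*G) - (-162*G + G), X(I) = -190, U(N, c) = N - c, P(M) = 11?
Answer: 88894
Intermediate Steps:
v(G) = G**2 + 172*G (v(G) = (G**2 + 11*G) - (-162*G + G) = (G**2 + 11*G) - (-161)*G = (G**2 + 11*G) + 161*G = G**2 + 172*G)
v(224) - X(U(3, 9)) = 224*(172 + 224) - 1*(-190) = 224*396 + 190 = 88704 + 190 = 88894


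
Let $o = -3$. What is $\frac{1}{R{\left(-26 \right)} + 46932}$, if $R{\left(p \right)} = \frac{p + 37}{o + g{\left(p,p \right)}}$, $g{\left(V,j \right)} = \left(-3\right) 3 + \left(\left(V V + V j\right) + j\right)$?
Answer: $\frac{1314}{61668659} \approx 2.1307 \cdot 10^{-5}$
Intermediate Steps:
$g{\left(V,j \right)} = -9 + j + V^{2} + V j$ ($g{\left(V,j \right)} = -9 + \left(\left(V^{2} + V j\right) + j\right) = -9 + \left(j + V^{2} + V j\right) = -9 + j + V^{2} + V j$)
$R{\left(p \right)} = \frac{37 + p}{-12 + p + 2 p^{2}}$ ($R{\left(p \right)} = \frac{p + 37}{-3 + \left(-9 + p + p^{2} + p p\right)} = \frac{37 + p}{-3 + \left(-9 + p + p^{2} + p^{2}\right)} = \frac{37 + p}{-3 + \left(-9 + p + 2 p^{2}\right)} = \frac{37 + p}{-12 + p + 2 p^{2}}$)
$\frac{1}{R{\left(-26 \right)} + 46932} = \frac{1}{\frac{37 - 26}{-12 - 26 + 2 \left(-26\right)^{2}} + 46932} = \frac{1}{\frac{1}{-12 - 26 + 2 \cdot 676} \cdot 11 + 46932} = \frac{1}{\frac{1}{-12 - 26 + 1352} \cdot 11 + 46932} = \frac{1}{\frac{1}{1314} \cdot 11 + 46932} = \frac{1}{\frac{11}{1314} + 46932} = \frac{1}{\frac{61668659}{1314}} = \frac{1314}{61668659}$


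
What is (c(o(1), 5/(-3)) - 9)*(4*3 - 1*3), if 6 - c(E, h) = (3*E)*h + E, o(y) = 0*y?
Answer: -27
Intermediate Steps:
o(y) = 0
c(E, h) = 6 - E - 3*E*h (c(E, h) = 6 - ((3*E)*h + E) = 6 - (3*E*h + E) = 6 - (E + 3*E*h) = 6 + (-E - 3*E*h) = 6 - E - 3*E*h)
(c(o(1), 5/(-3)) - 9)*(4*3 - 1*3) = ((6 - 1*0 - 3*0*5/(-3)) - 9)*(4*3 - 1*3) = ((6 + 0 - 3*0*5*(-⅓)) - 9)*(12 - 3) = ((6 + 0 - 3*0*(-5/3)) - 9)*9 = ((6 + 0 + 0) - 9)*9 = (6 - 9)*9 = -3*9 = -27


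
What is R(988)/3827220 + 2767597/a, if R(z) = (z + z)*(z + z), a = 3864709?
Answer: 6420563149681/3697772894745 ≈ 1.7363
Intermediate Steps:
R(z) = 4*z² (R(z) = (2*z)*(2*z) = 4*z²)
R(988)/3827220 + 2767597/a = (4*988²)/3827220 + 2767597/3864709 = (4*976144)*(1/3827220) + 2767597*(1/3864709) = 3904576*(1/3827220) + 2767597/3864709 = 976144/956805 + 2767597/3864709 = 6420563149681/3697772894745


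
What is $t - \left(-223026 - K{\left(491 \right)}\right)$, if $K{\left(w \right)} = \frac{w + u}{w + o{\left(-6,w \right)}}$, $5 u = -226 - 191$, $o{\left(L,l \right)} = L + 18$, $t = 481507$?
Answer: $\frac{1771902533}{2515} \approx 7.0453 \cdot 10^{5}$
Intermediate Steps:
$o{\left(L,l \right)} = 18 + L$
$u = - \frac{417}{5}$ ($u = \frac{-226 - 191}{5} = \frac{1}{5} \left(-417\right) = - \frac{417}{5} \approx -83.4$)
$K{\left(w \right)} = \frac{- \frac{417}{5} + w}{12 + w}$ ($K{\left(w \right)} = \frac{w - \frac{417}{5}}{w + \left(18 - 6\right)} = \frac{- \frac{417}{5} + w}{w + 12} = \frac{- \frac{417}{5} + w}{12 + w}$)
$t - \left(-223026 - K{\left(491 \right)}\right) = 481507 - \left(-223026 - \frac{- \frac{417}{5} + 491}{12 + 491}\right) = 481507 - \left(-223026 - \frac{1}{503} \cdot \frac{2038}{5}\right) = 481507 - \left(-223026 - \frac{2038}{2515}\right) = 481507 - - \frac{560912428}{2515} = 481507 + \frac{560912428}{2515} = \frac{1771902533}{2515}$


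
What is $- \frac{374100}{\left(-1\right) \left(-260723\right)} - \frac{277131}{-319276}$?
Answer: $- \frac{47186725887}{83242596548} \approx -0.56686$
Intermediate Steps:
$- \frac{374100}{\left(-1\right) \left(-260723\right)} - \frac{277131}{-319276} = - \frac{374100}{260723} - - \frac{277131}{319276} = \left(-374100\right) \frac{1}{260723} + \frac{277131}{319276} = - \frac{374100}{260723} + \frac{277131}{319276} = - \frac{47186725887}{83242596548}$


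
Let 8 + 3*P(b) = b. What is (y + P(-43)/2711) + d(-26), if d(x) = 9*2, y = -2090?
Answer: -5617209/2711 ≈ -2072.0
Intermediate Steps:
P(b) = -8/3 + b/3
d(x) = 18
(y + P(-43)/2711) + d(-26) = (-2090 + (-8/3 + (⅓)*(-43))/2711) + 18 = (-2090 + (-8/3 - 43/3)*(1/2711)) + 18 = (-2090 - 17*1/2711) + 18 = (-2090 - 17/2711) + 18 = -5666007/2711 + 18 = -5617209/2711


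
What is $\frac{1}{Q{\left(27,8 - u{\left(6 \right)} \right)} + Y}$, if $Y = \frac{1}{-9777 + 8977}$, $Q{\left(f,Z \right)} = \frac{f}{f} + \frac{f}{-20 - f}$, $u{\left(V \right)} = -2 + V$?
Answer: $\frac{37600}{15953} \approx 2.3569$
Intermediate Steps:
$Q{\left(f,Z \right)} = 1 + \frac{f}{-20 - f}$
$Y = - \frac{1}{800}$ ($Y = \frac{1}{-800} = - \frac{1}{800} \approx -0.00125$)
$\frac{1}{Q{\left(27,8 - u{\left(6 \right)} \right)} + Y} = \frac{1}{\frac{20}{20 + 27} - \frac{1}{800}} = \frac{1}{\frac{20}{47} - \frac{1}{800}} = \frac{1}{\frac{15953}{37600}} = \frac{37600}{15953}$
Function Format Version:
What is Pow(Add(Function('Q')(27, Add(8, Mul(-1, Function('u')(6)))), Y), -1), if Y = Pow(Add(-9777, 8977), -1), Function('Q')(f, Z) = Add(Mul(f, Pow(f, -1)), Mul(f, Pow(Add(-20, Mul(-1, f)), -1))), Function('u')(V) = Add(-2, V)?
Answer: Rational(37600, 15953) ≈ 2.3569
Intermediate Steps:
Function('Q')(f, Z) = Add(1, Mul(f, Pow(Add(-20, Mul(-1, f)), -1)))
Y = Rational(-1, 800) (Y = Pow(-800, -1) = Rational(-1, 800) ≈ -0.0012500)
Pow(Add(Function('Q')(27, Add(8, Mul(-1, Function('u')(6)))), Y), -1) = Pow(Add(Mul(20, Pow(Add(20, 27), -1)), Rational(-1, 800)), -1) = Pow(Add(Mul(20, Pow(47, -1)), Rational(-1, 800)), -1) = Pow(Add(Mul(20, Rational(1, 47)), Rational(-1, 800)), -1) = Pow(Add(Rational(20, 47), Rational(-1, 800)), -1) = Pow(Rational(15953, 37600), -1) = Rational(37600, 15953)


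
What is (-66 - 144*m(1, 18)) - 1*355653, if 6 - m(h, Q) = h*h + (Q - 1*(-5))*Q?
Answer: -296823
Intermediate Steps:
m(h, Q) = 6 - h² - Q*(5 + Q) (m(h, Q) = 6 - (h*h + (Q - 1*(-5))*Q) = 6 - (h² + (Q + 5)*Q) = 6 - (h² + (5 + Q)*Q) = 6 - (h² + Q*(5 + Q)) = 6 + (-h² - Q*(5 + Q)) = 6 - h² - Q*(5 + Q))
(-66 - 144*m(1, 18)) - 1*355653 = (-66 - 144*(6 - 1*18² - 1*1² - 5*18)) - 1*355653 = (-66 - 144*(6 - 1*324 - 1*1 - 90)) - 355653 = (-66 - 144*(6 - 324 - 1 - 90)) - 355653 = (-66 - 144*(-409)) - 355653 = (-66 + 58896) - 355653 = 58830 - 355653 = -296823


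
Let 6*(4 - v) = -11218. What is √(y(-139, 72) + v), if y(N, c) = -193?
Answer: √15126/3 ≈ 40.996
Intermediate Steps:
v = 5621/3 (v = 4 - ⅙*(-11218) = 4 + 5609/3 = 5621/3 ≈ 1873.7)
√(y(-139, 72) + v) = √(-193 + 5621/3) = √(5042/3) = √15126/3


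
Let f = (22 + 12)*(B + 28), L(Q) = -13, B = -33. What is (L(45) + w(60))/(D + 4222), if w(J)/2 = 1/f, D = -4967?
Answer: 1106/63325 ≈ 0.017465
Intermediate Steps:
f = -170 (f = (22 + 12)*(-33 + 28) = 34*(-5) = -170)
w(J) = -1/85 (w(J) = 2/(-170) = 2*(-1/170) = -1/85)
(L(45) + w(60))/(D + 4222) = (-13 - 1/85)/(-4967 + 4222) = -1106/85/(-745) = -1106/85*(-1/745) = 1106/63325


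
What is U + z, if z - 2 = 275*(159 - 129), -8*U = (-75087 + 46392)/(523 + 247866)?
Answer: 16397676919/1987112 ≈ 8252.0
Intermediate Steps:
U = 28695/1987112 (U = -(-75087 + 46392)/(8*(523 + 247866)) = -(-28695)/(8*248389) = -⅛*(-28695/248389) = 28695/1987112 ≈ 0.014441)
z = 8252 (z = 2 + 275*(159 - 129) = 2 + 275*30 = 2 + 8250 = 8252)
U + z = 28695/1987112 + 8252 = 16397676919/1987112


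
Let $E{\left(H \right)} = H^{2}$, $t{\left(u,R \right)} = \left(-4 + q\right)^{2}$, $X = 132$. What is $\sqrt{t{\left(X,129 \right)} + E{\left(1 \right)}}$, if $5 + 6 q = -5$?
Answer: $\frac{\sqrt{298}}{3} \approx 5.7542$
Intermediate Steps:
$q = - \frac{5}{3}$ ($q = - \frac{5}{6} + \frac{1}{6} \left(-5\right) = - \frac{5}{6} - \frac{5}{6} = - \frac{5}{3} \approx -1.6667$)
$t{\left(u,R \right)} = \frac{289}{9}$ ($t{\left(u,R \right)} = \left(-4 - \frac{5}{3}\right)^{2} = \left(- \frac{17}{3}\right)^{2} = \frac{289}{9}$)
$\sqrt{t{\left(X,129 \right)} + E{\left(1 \right)}} = \sqrt{\frac{289}{9} + 1^{2}} = \sqrt{\frac{289}{9} + 1} = \sqrt{\frac{298}{9}} = \frac{\sqrt{298}}{3}$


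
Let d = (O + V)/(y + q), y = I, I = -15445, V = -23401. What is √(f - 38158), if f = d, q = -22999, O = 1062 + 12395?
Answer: 6*I*√97907804827/9611 ≈ 195.34*I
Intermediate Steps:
O = 13457
y = -15445
d = 2486/9611 (d = (13457 - 23401)/(-15445 - 22999) = -9944/(-38444) = -9944*(-1/38444) = 2486/9611 ≈ 0.25866)
f = 2486/9611 ≈ 0.25866
√(f - 38158) = √(2486/9611 - 38158) = √(-366734052/9611) = 6*I*√97907804827/9611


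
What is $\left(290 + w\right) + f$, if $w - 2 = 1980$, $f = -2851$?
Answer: $-579$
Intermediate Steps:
$w = 1982$ ($w = 2 + 1980 = 1982$)
$\left(290 + w\right) + f = \left(290 + 1982\right) - 2851 = 2272 - 2851 = -579$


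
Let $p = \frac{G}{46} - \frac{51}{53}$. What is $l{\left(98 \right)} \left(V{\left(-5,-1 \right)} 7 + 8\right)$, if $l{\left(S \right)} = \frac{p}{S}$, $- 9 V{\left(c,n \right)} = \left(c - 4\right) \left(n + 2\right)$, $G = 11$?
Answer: $- \frac{26445}{238924} \approx -0.11068$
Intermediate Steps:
$V{\left(c,n \right)} = - \frac{\left(-4 + c\right) \left(2 + n\right)}{9}$ ($V{\left(c,n \right)} = - \frac{\left(c - 4\right) \left(n + 2\right)}{9} = - \frac{\left(-4 + c\right) \left(2 + n\right)}{9}$)
$p = - \frac{1763}{2438}$ ($p = \frac{11}{46} - \frac{51}{53} = - \frac{1763}{2438} \approx -0.72313$)
$l{\left(S \right)} = - \frac{1763}{2438 S}$
$l{\left(98 \right)} \left(V{\left(-5,-1 \right)} 7 + 8\right) = - \frac{1763}{2438 \cdot 98} \left(\left(\frac{8}{9} - - \frac{10}{9} + \frac{4}{9} \left(-1\right) - \left(- \frac{5}{9}\right) \left(-1\right)\right) 7 + 8\right) = \left(- \frac{1763}{2438}\right) \frac{1}{98} \left(\left(\frac{8}{9} + \frac{10}{9} - \frac{4}{9} - \frac{5}{9}\right) 7 + 8\right) = - \frac{1763 \left(1 \cdot 7 + 8\right)}{238924} = - \frac{1763 \left(7 + 8\right)}{238924} = \left(- \frac{1763}{238924}\right) 15 = - \frac{26445}{238924}$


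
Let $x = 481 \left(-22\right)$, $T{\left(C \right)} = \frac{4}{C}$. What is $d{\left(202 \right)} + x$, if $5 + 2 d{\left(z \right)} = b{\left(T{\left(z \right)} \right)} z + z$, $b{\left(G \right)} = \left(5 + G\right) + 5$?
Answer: $- \frac{18943}{2} \approx -9471.5$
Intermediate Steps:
$b{\left(G \right)} = 10 + G$
$d{\left(z \right)} = - \frac{5}{2} + \frac{z}{2} + \frac{z \left(10 + \frac{4}{z}\right)}{2}$ ($d{\left(z \right)} = - \frac{5}{2} + \frac{\left(10 + \frac{4}{z}\right) z + z}{2} = - \frac{5}{2} + \frac{z \left(10 + \frac{4}{z}\right) + z}{2} = - \frac{5}{2} + \frac{z + z \left(10 + \frac{4}{z}\right)}{2} = - \frac{5}{2} + \left(\frac{z}{2} + \frac{z \left(10 + \frac{4}{z}\right)}{2}\right) = - \frac{5}{2} + \frac{z}{2} + \frac{z \left(10 + \frac{4}{z}\right)}{2}$)
$x = -10582$
$d{\left(202 \right)} + x = \left(- \frac{1}{2} + \frac{11}{2} \cdot 202\right) - 10582 = \left(- \frac{1}{2} + 1111\right) - 10582 = \frac{2221}{2} - 10582 = - \frac{18943}{2}$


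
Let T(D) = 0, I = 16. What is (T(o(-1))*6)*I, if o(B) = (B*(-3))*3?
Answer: 0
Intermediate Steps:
o(B) = -9*B (o(B) = -3*B*3 = -9*B)
(T(o(-1))*6)*I = (0*6)*16 = 0*16 = 0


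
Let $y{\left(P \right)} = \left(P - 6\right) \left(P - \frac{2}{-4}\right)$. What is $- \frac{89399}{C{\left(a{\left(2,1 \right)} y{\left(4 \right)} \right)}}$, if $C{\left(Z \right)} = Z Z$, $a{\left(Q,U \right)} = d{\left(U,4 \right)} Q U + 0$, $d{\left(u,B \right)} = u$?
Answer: $- \frac{89399}{324} \approx -275.92$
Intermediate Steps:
$y{\left(P \right)} = \left(\frac{1}{2} + P\right) \left(-6 + P\right)$ ($y{\left(P \right)} = \left(-6 + P\right) \left(P - - \frac{1}{2}\right) = \left(-6 + P\right) \left(P + \frac{1}{2}\right) = \left(-6 + P\right) \left(\frac{1}{2} + P\right) = \left(\frac{1}{2} + P\right) \left(-6 + P\right)$)
$a{\left(Q,U \right)} = Q U^{2}$ ($a{\left(Q,U \right)} = U Q U + 0 = Q U U + 0 = Q U^{2} + 0 = Q U^{2}$)
$C{\left(Z \right)} = Z^{2}$
$- \frac{89399}{C{\left(a{\left(2,1 \right)} y{\left(4 \right)} \right)}} = - \frac{89399}{\left(2 \cdot 1^{2} \left(-3 + 4^{2} - 22\right)\right)^{2}} = - \frac{89399}{\left(2 \cdot 1 \left(-3 + 16 - 22\right)\right)^{2}} = - \frac{89399}{\left(2 \left(-9\right)\right)^{2}} = - \frac{89399}{\left(-18\right)^{2}} = - \frac{89399}{324}$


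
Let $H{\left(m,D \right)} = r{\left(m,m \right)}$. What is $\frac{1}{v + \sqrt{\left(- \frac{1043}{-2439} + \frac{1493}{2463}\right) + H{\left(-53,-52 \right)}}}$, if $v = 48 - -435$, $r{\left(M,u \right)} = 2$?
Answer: $\frac{138166911}{66733750163} - \frac{15 \sqrt{54064868018}}{467136251141} \approx 0.002063$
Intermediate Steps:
$H{\left(m,D \right)} = 2$
$v = 483$ ($v = 48 + 435 = 483$)
$\frac{1}{v + \sqrt{\left(- \frac{1043}{-2439} + \frac{1493}{2463}\right) + H{\left(-53,-52 \right)}}} = \frac{1}{483 + \sqrt{\left(- \frac{1043}{-2439} + \frac{1493}{2463}\right) + 2}} = \frac{1}{483 + \sqrt{\left(\left(-1043\right) \left(- \frac{1}{2439}\right) + 1493 \cdot \frac{1}{2463}\right) + 2}} = \frac{1}{483 + \sqrt{\left(\frac{1043}{2439} + \frac{1493}{2463}\right) + 2}} = \frac{1}{483 + \sqrt{\frac{2070112}{2002419} + 2}} = \frac{1}{483 + \sqrt{\frac{6074950}{2002419}}} = \frac{1}{483 + \frac{5 \sqrt{54064868018}}{667473}}$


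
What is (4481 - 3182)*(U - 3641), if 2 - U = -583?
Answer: -3969744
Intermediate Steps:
U = 585 (U = 2 - 1*(-583) = 2 + 583 = 585)
(4481 - 3182)*(U - 3641) = (4481 - 3182)*(585 - 3641) = 1299*(-3056) = -3969744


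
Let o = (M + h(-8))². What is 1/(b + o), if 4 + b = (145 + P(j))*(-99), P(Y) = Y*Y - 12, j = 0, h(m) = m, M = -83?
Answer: -1/4890 ≈ -0.00020450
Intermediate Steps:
P(Y) = -12 + Y² (P(Y) = Y² - 12 = -12 + Y²)
b = -13171 (b = -4 + (145 + (-12 + 0²))*(-99) = -4 + (145 + (-12 + 0))*(-99) = -4 + (145 - 12)*(-99) = -4 + 133*(-99) = -4 - 13167 = -13171)
o = 8281 (o = (-83 - 8)² = (-91)² = 8281)
1/(b + o) = 1/(-13171 + 8281) = 1/(-4890) = -1/4890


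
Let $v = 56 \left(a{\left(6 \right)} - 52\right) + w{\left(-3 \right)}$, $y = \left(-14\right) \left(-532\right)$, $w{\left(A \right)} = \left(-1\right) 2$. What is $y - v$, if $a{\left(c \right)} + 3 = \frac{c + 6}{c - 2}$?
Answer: $10362$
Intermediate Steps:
$a{\left(c \right)} = -3 + \frac{6 + c}{-2 + c}$ ($a{\left(c \right)} = -3 + \frac{c + 6}{c - 2} = -3 + \frac{6 + c}{-2 + c}$)
$w{\left(A \right)} = -2$
$y = 7448$
$v = -2914$ ($v = 56 \left(\frac{2 \left(6 - 6\right)}{-2 + 6} - 52\right) - 2 = 56 \left(\frac{2 \left(6 - 6\right)}{4} - 52\right) - 2 = 56 \left(2 \cdot \frac{1}{4} \cdot 0 - 52\right) - 2 = 56 \left(0 - 52\right) - 2 = 56 \left(-52\right) - 2 = -2912 - 2 = -2914$)
$y - v = 7448 - -2914 = 7448 + 2914 = 10362$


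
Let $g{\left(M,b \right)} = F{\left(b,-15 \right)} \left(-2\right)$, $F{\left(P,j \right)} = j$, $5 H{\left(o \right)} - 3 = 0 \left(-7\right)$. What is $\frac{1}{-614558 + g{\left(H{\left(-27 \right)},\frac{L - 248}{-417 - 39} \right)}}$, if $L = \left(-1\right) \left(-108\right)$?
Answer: $- \frac{1}{614528} \approx -1.6273 \cdot 10^{-6}$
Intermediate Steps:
$H{\left(o \right)} = \frac{3}{5}$ ($H{\left(o \right)} = \frac{3}{5} + \frac{0 \left(-7\right)}{5} = \frac{3}{5} + \frac{1}{5} \cdot 0 = \frac{3}{5} + 0 = \frac{3}{5}$)
$L = 108$
$g{\left(M,b \right)} = 30$ ($g{\left(M,b \right)} = \left(-15\right) \left(-2\right) = 30$)
$\frac{1}{-614558 + g{\left(H{\left(-27 \right)},\frac{L - 248}{-417 - 39} \right)}} = \frac{1}{-614558 + 30} = \frac{1}{-614528} = - \frac{1}{614528}$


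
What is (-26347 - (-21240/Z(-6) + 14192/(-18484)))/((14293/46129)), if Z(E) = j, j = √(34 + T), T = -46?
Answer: -5616018420131/66047953 - 163296660*I*√3/14293 ≈ -85029.0 - 19789.0*I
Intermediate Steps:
j = 2*I*√3 (j = √(34 - 46) = √(-12) = 2*I*√3 ≈ 3.4641*I)
Z(E) = 2*I*√3
(-26347 - (-21240/Z(-6) + 14192/(-18484)))/((14293/46129)) = (-26347 - (-21240*(-I*√3/6) + 14192/(-18484)))/((14293/46129)) = (-26347 - (-(-3540)*I*√3 + 14192*(-1/18484)))/((14293*(1/46129))) = (-26347 - (3540*I*√3 - 3548/4621))/(14293/46129) = (-26347 - (-3548/4621 + 3540*I*√3))*(46129/14293) = (-26347 + (3548/4621 - 3540*I*√3))*(46129/14293) = (-121745939/4621 - 3540*I*√3)*(46129/14293) = -5616018420131/66047953 - 163296660*I*√3/14293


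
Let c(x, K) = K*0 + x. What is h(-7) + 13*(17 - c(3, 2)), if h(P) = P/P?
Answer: 183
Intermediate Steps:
c(x, K) = x (c(x, K) = 0 + x = x)
h(P) = 1
h(-7) + 13*(17 - c(3, 2)) = 1 + 13*(17 - 1*3) = 1 + 13*(17 - 3) = 1 + 13*14 = 1 + 182 = 183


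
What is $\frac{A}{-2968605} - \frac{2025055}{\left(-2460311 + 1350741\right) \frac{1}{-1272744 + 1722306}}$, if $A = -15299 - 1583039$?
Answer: $\frac{270258347697320021}{329387504985} \approx 8.2049 \cdot 10^{5}$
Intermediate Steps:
$A = -1598338$ ($A = -15299 - 1583039 = -1598338$)
$\frac{A}{-2968605} - \frac{2025055}{\left(-2460311 + 1350741\right) \frac{1}{-1272744 + 1722306}} = - \frac{1598338}{-2968605} - \frac{2025055}{\left(-2460311 + 1350741\right) \frac{1}{-1272744 + 1722306}} = \left(-1598338\right) \left(- \frac{1}{2968605}\right) - \frac{2025055}{\left(-1109570\right) \frac{1}{449562}} = \frac{1598338}{2968605} - \frac{2025055}{\left(-1109570\right) \frac{1}{449562}} = \frac{1598338}{2968605} - \frac{2025055}{- \frac{554785}{224781}} = \frac{1598338}{2968605} - - \frac{91038777591}{110957} = \frac{1598338}{2968605} + \frac{91038777591}{110957} = \frac{270258347697320021}{329387504985}$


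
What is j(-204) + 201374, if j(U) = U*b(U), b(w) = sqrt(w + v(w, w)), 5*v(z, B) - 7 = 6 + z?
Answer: 201374 - 204*I*sqrt(6055)/5 ≈ 2.0137e+5 - 3174.8*I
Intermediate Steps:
v(z, B) = 13/5 + z/5 (v(z, B) = 7/5 + (6 + z)/5 = 7/5 + (6/5 + z/5) = 13/5 + z/5)
b(w) = sqrt(13/5 + 6*w/5) (b(w) = sqrt(w + (13/5 + w/5)) = sqrt(13/5 + 6*w/5))
j(U) = U*sqrt(65 + 30*U)/5 (j(U) = U*(sqrt(65 + 30*U)/5) = U*sqrt(65 + 30*U)/5)
j(-204) + 201374 = (1/5)*(-204)*sqrt(65 + 30*(-204)) + 201374 = (1/5)*(-204)*sqrt(65 - 6120) + 201374 = (1/5)*(-204)*sqrt(-6055) + 201374 = (1/5)*(-204)*(I*sqrt(6055)) + 201374 = -204*I*sqrt(6055)/5 + 201374 = 201374 - 204*I*sqrt(6055)/5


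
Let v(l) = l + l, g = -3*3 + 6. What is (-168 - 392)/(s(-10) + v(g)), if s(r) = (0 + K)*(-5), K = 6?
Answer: 140/9 ≈ 15.556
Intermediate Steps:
g = -3 (g = -9 + 6 = -3)
v(l) = 2*l
s(r) = -30 (s(r) = (0 + 6)*(-5) = 6*(-5) = -30)
(-168 - 392)/(s(-10) + v(g)) = (-168 - 392)/(-30 + 2*(-3)) = -560/(-30 - 6) = -560/(-36) = -560*(-1/36) = 140/9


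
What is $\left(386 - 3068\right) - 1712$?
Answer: $-4394$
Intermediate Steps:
$\left(386 - 3068\right) - 1712 = -2682 - 1712 = -4394$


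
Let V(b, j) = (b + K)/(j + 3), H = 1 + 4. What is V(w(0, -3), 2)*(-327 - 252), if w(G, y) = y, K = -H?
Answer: 4632/5 ≈ 926.40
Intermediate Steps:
H = 5
K = -5 (K = -1*5 = -5)
V(b, j) = (-5 + b)/(3 + j) (V(b, j) = (b - 5)/(j + 3) = (-5 + b)/(3 + j))
V(w(0, -3), 2)*(-327 - 252) = ((-5 - 3)/(3 + 2))*(-327 - 252) = (-8/5)*(-579) = ((⅕)*(-8))*(-579) = -8/5*(-579) = 4632/5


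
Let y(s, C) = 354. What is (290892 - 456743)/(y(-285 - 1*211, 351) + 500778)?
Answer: -165851/501132 ≈ -0.33095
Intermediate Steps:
(290892 - 456743)/(y(-285 - 1*211, 351) + 500778) = (290892 - 456743)/(354 + 500778) = -165851/501132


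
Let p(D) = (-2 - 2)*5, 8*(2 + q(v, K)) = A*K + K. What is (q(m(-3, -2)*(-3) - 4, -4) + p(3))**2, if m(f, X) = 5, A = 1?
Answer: 529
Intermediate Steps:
q(v, K) = -2 + K/4 (q(v, K) = -2 + (1*K + K)/8 = -2 + (K + K)/8 = -2 + (2*K)/8 = -2 + K/4)
p(D) = -20 (p(D) = -4*5 = -20)
(q(m(-3, -2)*(-3) - 4, -4) + p(3))**2 = ((-2 + (1/4)*(-4)) - 20)**2 = ((-2 - 1) - 20)**2 = (-3 - 20)**2 = (-23)**2 = 529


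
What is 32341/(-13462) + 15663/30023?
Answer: -760118537/404169626 ≈ -1.8807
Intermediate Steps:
32341/(-13462) + 15663/30023 = 32341*(-1/13462) + 15663*(1/30023) = -32341/13462 + 15663/30023 = -760118537/404169626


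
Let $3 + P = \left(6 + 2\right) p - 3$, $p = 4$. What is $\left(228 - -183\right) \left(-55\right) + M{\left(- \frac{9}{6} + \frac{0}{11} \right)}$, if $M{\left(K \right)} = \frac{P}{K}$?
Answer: $- \frac{67867}{3} \approx -22622.0$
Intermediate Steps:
$P = 26$ ($P = -3 - \left(3 - \left(6 + 2\right) 4\right) = -3 + \left(8 \cdot 4 - 3\right) = -3 + \left(32 - 3\right) = -3 + 29 = 26$)
$M{\left(K \right)} = \frac{26}{K}$
$\left(228 - -183\right) \left(-55\right) + M{\left(- \frac{9}{6} + \frac{0}{11} \right)} = \left(228 - -183\right) \left(-55\right) + \frac{26}{- \frac{9}{6} + \frac{0}{11}} = \left(228 + 183\right) \left(-55\right) + \frac{26}{\left(-9\right) \frac{1}{6} + 0 \cdot \frac{1}{11}} = 411 \left(-55\right) + \frac{26}{- \frac{3}{2} + 0} = -22605 + \frac{26}{- \frac{3}{2}} = -22605 + 26 \left(- \frac{2}{3}\right) = -22605 - \frac{52}{3} = - \frac{67867}{3}$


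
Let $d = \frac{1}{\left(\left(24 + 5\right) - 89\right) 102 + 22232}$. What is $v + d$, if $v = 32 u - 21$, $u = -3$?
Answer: $- \frac{1885103}{16112} \approx -117.0$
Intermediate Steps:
$d = \frac{1}{16112}$ ($d = \frac{1}{\left(29 - 89\right) 102 + 22232} = \frac{1}{\left(-60\right) 102 + 22232} = \frac{1}{-6120 + 22232} = \frac{1}{16112} \approx 6.2066 \cdot 10^{-5}$)
$v = -117$ ($v = 32 \left(-3\right) - 21 = -96 - 21 = -117$)
$v + d = -117 + \frac{1}{16112} = - \frac{1885103}{16112}$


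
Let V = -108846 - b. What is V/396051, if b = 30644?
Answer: -139490/396051 ≈ -0.35220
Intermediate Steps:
V = -139490 (V = -108846 - 1*30644 = -108846 - 30644 = -139490)
V/396051 = -139490/396051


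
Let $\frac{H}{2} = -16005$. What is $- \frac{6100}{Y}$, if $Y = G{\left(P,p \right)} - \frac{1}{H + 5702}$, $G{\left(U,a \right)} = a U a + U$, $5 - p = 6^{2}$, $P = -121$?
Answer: $\frac{32095760}{612460763} \approx 0.052405$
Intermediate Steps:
$H = -32010$ ($H = 2 \left(-16005\right) = -32010$)
$p = -31$ ($p = 5 - 6^{2} = 5 - 36 = -31$)
$G{\left(U,a \right)} = U + U a^{2}$ ($G{\left(U,a \right)} = U a a + U = U a^{2} + U = U + U a^{2}$)
$Y = - \frac{3062303815}{26308}$ ($Y = - 121 \left(1 + \left(-31\right)^{2}\right) - \frac{1}{-32010 + 5702} = - 121 \left(1 + 961\right) - \frac{1}{-26308} = \left(-121\right) 962 - - \frac{1}{26308} = -116402 + \frac{1}{26308} = - \frac{3062303815}{26308} \approx -1.164 \cdot 10^{5}$)
$- \frac{6100}{Y} = - \frac{6100}{- \frac{3062303815}{26308}} = \left(-6100\right) \left(- \frac{26308}{3062303815}\right) = \frac{32095760}{612460763}$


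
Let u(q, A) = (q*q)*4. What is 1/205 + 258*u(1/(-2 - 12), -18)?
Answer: 52939/10045 ≈ 5.2702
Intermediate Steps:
u(q, A) = 4*q² (u(q, A) = q²*4 = 4*q²)
1/205 + 258*u(1/(-2 - 12), -18) = 1/205 + 258*(4*(1/(-2 - 12))²) = 1/205 + 258*(4*(1/(-14))²) = 1/205 + 258*(4*(-1/14)²) = 1/205 + 258*(4*(1/196)) = 1/205 + 258*(1/49) = 1/205 + 258/49 = 52939/10045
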